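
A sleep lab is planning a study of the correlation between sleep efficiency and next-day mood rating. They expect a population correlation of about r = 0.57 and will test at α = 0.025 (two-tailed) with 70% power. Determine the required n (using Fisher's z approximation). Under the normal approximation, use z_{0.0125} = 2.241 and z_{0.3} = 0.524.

Fisher's z: C = ½·ln((1+r)/(1−r)) = ½·ln(3.6512) = 0.6475.
n = ((z_{α/2} + z_β)/C)² + 3.
(2.241 + 0.524) / 0.6475 = 2.765 / 0.6475 = 4.270.
n = 4.270² + 3 = 18.24 + 3 = 21.2.
Round up.

n = 22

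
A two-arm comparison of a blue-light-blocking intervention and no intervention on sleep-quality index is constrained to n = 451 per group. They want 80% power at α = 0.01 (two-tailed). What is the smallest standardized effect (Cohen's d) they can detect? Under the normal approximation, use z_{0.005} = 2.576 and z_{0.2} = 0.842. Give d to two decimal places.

For two independent groups of n = 451 each: d_min = (z_{α/2} + z_β)·√(2/n).
z-sum = 2.576 + 0.842 = 3.418.
d_min = 3.418 × √(2/451) = 3.418 × 0.0666 = 0.228.

d_min ≈ 0.23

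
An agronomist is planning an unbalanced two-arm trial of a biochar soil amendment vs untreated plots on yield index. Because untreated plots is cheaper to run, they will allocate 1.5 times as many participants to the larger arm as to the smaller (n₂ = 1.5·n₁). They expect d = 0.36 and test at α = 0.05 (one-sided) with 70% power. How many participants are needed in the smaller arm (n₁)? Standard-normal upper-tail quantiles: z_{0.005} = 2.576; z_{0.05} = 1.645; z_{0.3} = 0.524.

With allocation ratio k = n₂/n₁ = 1.5, Var(x̄₁−x̄₂) = σ²(1/n₁ + 1/(k·n₁)) = σ²·(k+1)/(k·n₁).
So n₁ = (1 + 1/k)·((z_{α} + z_β)/d)² = 1.667 × (2.169/0.36)².
n₁ = 1.667 × 36.30 = 60.5.
Round up: n₁ = 61, giving n₂ = ⌈1.5 × 61⌉ = ⌈91.5⌉ = 92.

n₁ = 61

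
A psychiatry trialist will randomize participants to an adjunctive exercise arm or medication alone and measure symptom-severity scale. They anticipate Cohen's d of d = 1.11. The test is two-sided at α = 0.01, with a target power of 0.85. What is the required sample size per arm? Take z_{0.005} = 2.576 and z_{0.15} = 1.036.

For two independent groups with equal n: n = 2·((z_{α/2} + z_β) / d)².
z_{α/2} + z_β = 2.576 + 1.036 = 3.612.
n = 2 × (3.612 / 1.11)² = 2 × 3.254² = 2 × 10.59 = 21.2.
Round up to the next whole participant.

n = 22 per group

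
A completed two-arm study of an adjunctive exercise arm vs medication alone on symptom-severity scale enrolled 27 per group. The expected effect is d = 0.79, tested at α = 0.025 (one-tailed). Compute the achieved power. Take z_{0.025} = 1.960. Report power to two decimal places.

power ≈ 0.83

For two equal groups, power = Φ(d·√(n/2) − z_{α}).
d·√(n/2) = 0.79 × √(27/2) = 0.79 × 3.674 = 2.903.
z_β = 2.903 − 1.960 = 0.943.
Power = Φ(0.943) = 0.827.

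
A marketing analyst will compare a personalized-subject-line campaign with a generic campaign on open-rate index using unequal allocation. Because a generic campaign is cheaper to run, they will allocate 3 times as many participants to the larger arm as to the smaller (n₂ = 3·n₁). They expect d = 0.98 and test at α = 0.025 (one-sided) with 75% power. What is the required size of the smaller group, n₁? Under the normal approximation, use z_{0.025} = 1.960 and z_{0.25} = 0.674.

With allocation ratio k = n₂/n₁ = 3, Var(x̄₁−x̄₂) = σ²(1/n₁ + 1/(k·n₁)) = σ²·(k+1)/(k·n₁).
So n₁ = (1 + 1/k)·((z_{α} + z_β)/d)² = 1.333 × (2.634/0.98)².
n₁ = 1.333 × 7.22 = 9.6.
Round up: n₁ = 10, giving n₂ = 3 × 10 = 30.

n₁ = 10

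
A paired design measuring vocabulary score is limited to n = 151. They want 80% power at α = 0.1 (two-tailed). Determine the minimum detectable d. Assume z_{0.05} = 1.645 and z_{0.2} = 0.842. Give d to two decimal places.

d_min ≈ 0.20

For a single sample (or paired design) of n = 151: d_min = (z_{α/2} + z_β)/√n.
z-sum = 1.645 + 0.842 = 2.487.
d_min = 2.487 / √151 = 2.487 / 12.288 = 0.202.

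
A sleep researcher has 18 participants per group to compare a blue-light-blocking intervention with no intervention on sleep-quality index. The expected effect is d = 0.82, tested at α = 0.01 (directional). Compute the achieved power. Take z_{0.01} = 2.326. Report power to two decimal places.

For two equal groups, power = Φ(d·√(n/2) − z_{α}).
d·√(n/2) = 0.82 × √(18/2) = 0.82 × 3.000 = 2.460.
z_β = 2.460 − 2.326 = 0.134.
Power = Φ(0.134) = 0.553.

power ≈ 0.55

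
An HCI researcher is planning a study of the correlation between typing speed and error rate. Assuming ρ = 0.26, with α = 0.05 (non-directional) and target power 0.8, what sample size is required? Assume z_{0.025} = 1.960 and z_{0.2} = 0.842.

Fisher's z: C = ½·ln((1+r)/(1−r)) = ½·ln(1.7027) = 0.2661.
n = ((z_{α/2} + z_β)/C)² + 3.
(1.960 + 0.842) / 0.2661 = 2.802 / 0.2661 = 10.530.
n = 10.530² + 3 = 110.88 + 3 = 113.9.
Round up.

n = 114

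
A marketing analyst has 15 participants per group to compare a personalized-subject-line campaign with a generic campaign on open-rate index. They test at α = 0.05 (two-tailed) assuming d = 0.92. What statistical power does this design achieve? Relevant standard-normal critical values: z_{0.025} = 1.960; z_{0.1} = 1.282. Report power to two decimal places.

power ≈ 0.71

For two equal groups, power = Φ(d·√(n/2) − z_{α/2}).
d·√(n/2) = 0.92 × √(15/2) = 0.92 × 2.739 = 2.520.
z_β = 2.520 − 1.960 = 0.560.
Power = Φ(0.560) = 0.712.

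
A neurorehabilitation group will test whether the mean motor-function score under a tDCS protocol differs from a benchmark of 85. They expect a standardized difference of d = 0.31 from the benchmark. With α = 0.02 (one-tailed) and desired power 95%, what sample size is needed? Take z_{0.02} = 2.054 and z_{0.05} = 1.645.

For a one-sample test: n = ((z_{α} + z_β) / d)².
z_{α} + z_β = 2.054 + 1.645 = 3.699.
n = (3.699 / 0.31)² = 11.932² = 142.38.
Round up.

n = 143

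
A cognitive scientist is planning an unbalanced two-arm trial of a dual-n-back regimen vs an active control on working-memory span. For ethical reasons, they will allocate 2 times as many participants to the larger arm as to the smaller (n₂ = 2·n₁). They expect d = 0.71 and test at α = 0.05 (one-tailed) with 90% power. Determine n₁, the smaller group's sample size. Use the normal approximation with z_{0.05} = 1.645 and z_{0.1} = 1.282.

n₁ = 26

With allocation ratio k = n₂/n₁ = 2, Var(x̄₁−x̄₂) = σ²(1/n₁ + 1/(k·n₁)) = σ²·(k+1)/(k·n₁).
So n₁ = (1 + 1/k)·((z_{α} + z_β)/d)² = 1.500 × (2.927/0.71)².
n₁ = 1.500 × 17.00 = 25.5.
Round up: n₁ = 26, giving n₂ = 2 × 26 = 52.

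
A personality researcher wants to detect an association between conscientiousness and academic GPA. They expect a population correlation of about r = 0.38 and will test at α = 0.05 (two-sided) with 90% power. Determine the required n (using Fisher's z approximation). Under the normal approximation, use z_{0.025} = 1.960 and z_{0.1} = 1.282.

Fisher's z: C = ½·ln((1+r)/(1−r)) = ½·ln(2.2258) = 0.4001.
n = ((z_{α/2} + z_β)/C)² + 3.
(1.960 + 1.282) / 0.4001 = 3.242 / 0.4001 = 8.103.
n = 8.103² + 3 = 65.66 + 3 = 68.7.
Round up.

n = 69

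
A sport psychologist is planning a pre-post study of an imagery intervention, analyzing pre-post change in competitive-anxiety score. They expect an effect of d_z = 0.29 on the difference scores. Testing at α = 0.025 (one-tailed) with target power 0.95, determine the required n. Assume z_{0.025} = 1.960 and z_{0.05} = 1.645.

For a paired (one-sample on differences) test: n = ((z_{α} + z_β) / d)².
z_{α} + z_β = 1.960 + 1.645 = 3.605.
n = (3.605 / 0.29)² = 12.431² = 154.53.
Round up.

n = 155 pairs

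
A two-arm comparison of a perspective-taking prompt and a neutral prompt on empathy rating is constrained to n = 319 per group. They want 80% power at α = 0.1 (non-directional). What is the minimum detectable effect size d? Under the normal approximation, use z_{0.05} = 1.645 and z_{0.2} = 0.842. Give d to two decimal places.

For two independent groups of n = 319 each: d_min = (z_{α/2} + z_β)·√(2/n).
z-sum = 1.645 + 0.842 = 2.487.
d_min = 2.487 × √(2/319) = 2.487 × 0.0792 = 0.197.

d_min ≈ 0.20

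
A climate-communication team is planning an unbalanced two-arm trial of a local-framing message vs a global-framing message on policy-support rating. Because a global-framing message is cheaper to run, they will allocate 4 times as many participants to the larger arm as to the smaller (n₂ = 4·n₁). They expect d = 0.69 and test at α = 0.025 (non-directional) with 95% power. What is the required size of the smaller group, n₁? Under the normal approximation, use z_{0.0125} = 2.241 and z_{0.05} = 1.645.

With allocation ratio k = n₂/n₁ = 4, Var(x̄₁−x̄₂) = σ²(1/n₁ + 1/(k·n₁)) = σ²·(k+1)/(k·n₁).
So n₁ = (1 + 1/k)·((z_{α/2} + z_β)/d)² = 1.250 × (3.886/0.69)².
n₁ = 1.250 × 31.72 = 39.6.
Round up: n₁ = 40, giving n₂ = 4 × 40 = 160.

n₁ = 40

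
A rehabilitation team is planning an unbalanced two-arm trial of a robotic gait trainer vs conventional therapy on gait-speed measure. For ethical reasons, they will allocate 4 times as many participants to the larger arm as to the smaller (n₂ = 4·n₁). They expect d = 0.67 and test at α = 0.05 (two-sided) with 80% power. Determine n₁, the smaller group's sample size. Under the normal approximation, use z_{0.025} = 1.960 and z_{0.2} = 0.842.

With allocation ratio k = n₂/n₁ = 4, Var(x̄₁−x̄₂) = σ²(1/n₁ + 1/(k·n₁)) = σ²·(k+1)/(k·n₁).
So n₁ = (1 + 1/k)·((z_{α/2} + z_β)/d)² = 1.250 × (2.802/0.67)².
n₁ = 1.250 × 17.49 = 21.9.
Round up: n₁ = 22, giving n₂ = 4 × 22 = 88.

n₁ = 22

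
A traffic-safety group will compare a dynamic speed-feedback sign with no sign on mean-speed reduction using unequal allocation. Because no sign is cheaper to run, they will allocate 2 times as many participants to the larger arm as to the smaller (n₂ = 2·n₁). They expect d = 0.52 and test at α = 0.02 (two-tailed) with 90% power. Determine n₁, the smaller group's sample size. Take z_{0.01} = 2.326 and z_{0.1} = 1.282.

n₁ = 73

With allocation ratio k = n₂/n₁ = 2, Var(x̄₁−x̄₂) = σ²(1/n₁ + 1/(k·n₁)) = σ²·(k+1)/(k·n₁).
So n₁ = (1 + 1/k)·((z_{α/2} + z_β)/d)² = 1.500 × (3.608/0.52)².
n₁ = 1.500 × 48.14 = 72.2.
Round up: n₁ = 73, giving n₂ = 2 × 73 = 146.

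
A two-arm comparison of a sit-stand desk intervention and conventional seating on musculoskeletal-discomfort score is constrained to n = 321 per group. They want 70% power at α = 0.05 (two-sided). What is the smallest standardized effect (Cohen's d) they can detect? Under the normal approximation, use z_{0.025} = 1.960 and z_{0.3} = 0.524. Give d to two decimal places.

For two independent groups of n = 321 each: d_min = (z_{α/2} + z_β)·√(2/n).
z-sum = 1.960 + 0.524 = 2.484.
d_min = 2.484 × √(2/321) = 2.484 × 0.0789 = 0.196.

d_min ≈ 0.20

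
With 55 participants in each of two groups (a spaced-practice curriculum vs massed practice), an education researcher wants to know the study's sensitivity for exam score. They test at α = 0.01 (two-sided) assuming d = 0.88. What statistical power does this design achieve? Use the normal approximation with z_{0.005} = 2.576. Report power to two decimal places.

power ≈ 0.98

For two equal groups, power = Φ(d·√(n/2) − z_{α/2}).
d·√(n/2) = 0.88 × √(55/2) = 0.88 × 5.244 = 4.615.
z_β = 4.615 − 2.576 = 2.039.
Power = Φ(2.039) = 0.979.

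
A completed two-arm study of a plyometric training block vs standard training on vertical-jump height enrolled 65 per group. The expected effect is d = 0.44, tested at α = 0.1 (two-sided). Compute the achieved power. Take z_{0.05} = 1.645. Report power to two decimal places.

For two equal groups, power = Φ(d·√(n/2) − z_{α/2}).
d·√(n/2) = 0.44 × √(65/2) = 0.44 × 5.701 = 2.508.
z_β = 2.508 − 1.645 = 0.863.
Power = Φ(0.863) = 0.806.

power ≈ 0.81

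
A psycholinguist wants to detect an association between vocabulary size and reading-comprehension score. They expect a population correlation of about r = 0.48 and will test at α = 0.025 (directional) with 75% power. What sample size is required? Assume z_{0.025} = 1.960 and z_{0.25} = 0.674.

Fisher's z: C = ½·ln((1+r)/(1−r)) = ½·ln(2.8462) = 0.5230.
n = ((z_{α} + z_β)/C)² + 3.
(1.960 + 0.674) / 0.5230 = 2.634 / 0.5230 = 5.036.
n = 5.036² + 3 = 25.36 + 3 = 28.4.
Round up.

n = 29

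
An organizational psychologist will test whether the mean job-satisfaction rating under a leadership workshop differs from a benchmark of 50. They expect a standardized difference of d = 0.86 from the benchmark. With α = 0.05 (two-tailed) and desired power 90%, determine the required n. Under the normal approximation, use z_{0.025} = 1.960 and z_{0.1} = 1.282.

n = 15

For a one-sample test: n = ((z_{α/2} + z_β) / d)².
z_{α/2} + z_β = 1.960 + 1.282 = 3.242.
n = (3.242 / 0.86)² = 3.770² = 14.21.
Round up.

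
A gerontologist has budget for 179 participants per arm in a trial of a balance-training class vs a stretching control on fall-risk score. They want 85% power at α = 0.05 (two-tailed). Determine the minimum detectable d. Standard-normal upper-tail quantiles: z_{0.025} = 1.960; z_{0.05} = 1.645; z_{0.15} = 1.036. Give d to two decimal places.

d_min ≈ 0.32

For two independent groups of n = 179 each: d_min = (z_{α/2} + z_β)·√(2/n).
z-sum = 1.960 + 1.036 = 2.996.
d_min = 2.996 × √(2/179) = 2.996 × 0.1057 = 0.317.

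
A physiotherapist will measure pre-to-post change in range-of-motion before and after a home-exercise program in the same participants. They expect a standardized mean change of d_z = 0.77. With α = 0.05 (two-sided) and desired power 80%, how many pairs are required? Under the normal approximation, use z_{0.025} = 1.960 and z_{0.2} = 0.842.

n = 14 pairs

For a paired (one-sample on differences) test: n = ((z_{α/2} + z_β) / d)².
z_{α/2} + z_β = 1.960 + 0.842 = 2.802.
n = (2.802 / 0.77)² = 3.639² = 13.24.
Round up.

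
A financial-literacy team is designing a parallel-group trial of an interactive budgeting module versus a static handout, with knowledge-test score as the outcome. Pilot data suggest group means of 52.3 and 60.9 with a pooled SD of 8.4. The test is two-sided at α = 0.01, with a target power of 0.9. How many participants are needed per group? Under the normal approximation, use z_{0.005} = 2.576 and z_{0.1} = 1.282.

n = 29 per group

Cohen's d = |M₁ − M₂| / SD_pooled = |52.3 − 60.9| / 8.4 = 8.6 / 8.4 = 1.024.
For two independent groups with equal n: n = 2·((z_{α/2} + z_β) / d)².
z_{α/2} + z_β = 2.576 + 1.282 = 3.858.
n = 2 × (3.858 / 1.024)² = 2 × 3.768² = 2 × 14.19 = 28.4.
Round up to the next whole participant.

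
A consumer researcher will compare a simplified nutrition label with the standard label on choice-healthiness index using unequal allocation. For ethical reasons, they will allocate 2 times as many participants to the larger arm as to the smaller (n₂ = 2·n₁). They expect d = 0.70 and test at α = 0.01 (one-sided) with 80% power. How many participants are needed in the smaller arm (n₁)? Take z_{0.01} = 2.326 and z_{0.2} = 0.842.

With allocation ratio k = n₂/n₁ = 2, Var(x̄₁−x̄₂) = σ²(1/n₁ + 1/(k·n₁)) = σ²·(k+1)/(k·n₁).
So n₁ = (1 + 1/k)·((z_{α} + z_β)/d)² = 1.500 × (3.168/0.70)².
n₁ = 1.500 × 20.48 = 30.7.
Round up: n₁ = 31, giving n₂ = 2 × 31 = 62.

n₁ = 31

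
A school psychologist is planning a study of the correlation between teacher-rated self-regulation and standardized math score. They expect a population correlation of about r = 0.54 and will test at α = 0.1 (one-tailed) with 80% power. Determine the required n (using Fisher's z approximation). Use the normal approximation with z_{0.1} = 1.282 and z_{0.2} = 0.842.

Fisher's z: C = ½·ln((1+r)/(1−r)) = ½·ln(3.3478) = 0.6042.
n = ((z_{α} + z_β)/C)² + 3.
(1.282 + 0.842) / 0.6042 = 2.124 / 0.6042 = 3.515.
n = 3.515² + 3 = 12.36 + 3 = 15.4.
Round up.

n = 16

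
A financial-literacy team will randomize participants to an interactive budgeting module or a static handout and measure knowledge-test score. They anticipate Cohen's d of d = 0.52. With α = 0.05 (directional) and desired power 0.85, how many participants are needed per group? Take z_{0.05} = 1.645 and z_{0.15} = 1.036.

For two independent groups with equal n: n = 2·((z_{α} + z_β) / d)².
z_{α} + z_β = 1.645 + 1.036 = 2.681.
n = 2 × (2.681 / 0.52)² = 2 × 5.156² = 2 × 26.58 = 53.2.
Round up to the next whole participant.

n = 54 per group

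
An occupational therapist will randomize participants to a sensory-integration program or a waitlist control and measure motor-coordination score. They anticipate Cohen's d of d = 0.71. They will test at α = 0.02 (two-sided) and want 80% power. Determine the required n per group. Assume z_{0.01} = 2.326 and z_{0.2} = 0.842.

n = 40 per group

For two independent groups with equal n: n = 2·((z_{α/2} + z_β) / d)².
z_{α/2} + z_β = 2.326 + 0.842 = 3.168.
n = 2 × (3.168 / 0.71)² = 2 × 4.462² = 2 × 19.91 = 39.8.
Round up to the next whole participant.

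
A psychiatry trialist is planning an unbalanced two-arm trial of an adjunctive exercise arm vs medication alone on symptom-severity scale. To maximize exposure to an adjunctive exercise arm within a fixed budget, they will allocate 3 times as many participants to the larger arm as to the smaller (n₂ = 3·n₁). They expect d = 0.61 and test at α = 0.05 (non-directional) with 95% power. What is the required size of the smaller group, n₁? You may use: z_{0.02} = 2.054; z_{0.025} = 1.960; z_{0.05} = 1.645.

n₁ = 47

With allocation ratio k = n₂/n₁ = 3, Var(x̄₁−x̄₂) = σ²(1/n₁ + 1/(k·n₁)) = σ²·(k+1)/(k·n₁).
So n₁ = (1 + 1/k)·((z_{α/2} + z_β)/d)² = 1.333 × (3.605/0.61)².
n₁ = 1.333 × 34.93 = 46.6.
Round up: n₁ = 47, giving n₂ = 3 × 47 = 141.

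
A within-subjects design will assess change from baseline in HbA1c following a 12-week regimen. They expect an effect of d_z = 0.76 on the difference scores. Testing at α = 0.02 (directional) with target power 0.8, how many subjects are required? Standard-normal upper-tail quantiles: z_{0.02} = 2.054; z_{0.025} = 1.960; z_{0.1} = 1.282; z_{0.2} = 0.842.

n = 15 pairs

For a paired (one-sample on differences) test: n = ((z_{α} + z_β) / d)².
z_{α} + z_β = 2.054 + 0.842 = 2.896.
n = (2.896 / 0.76)² = 3.811² = 14.52.
Round up.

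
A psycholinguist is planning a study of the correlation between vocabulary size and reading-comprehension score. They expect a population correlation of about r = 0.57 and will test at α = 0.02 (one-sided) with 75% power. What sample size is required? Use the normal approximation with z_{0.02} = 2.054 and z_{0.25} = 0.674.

n = 21

Fisher's z: C = ½·ln((1+r)/(1−r)) = ½·ln(3.6512) = 0.6475.
n = ((z_{α} + z_β)/C)² + 3.
(2.054 + 0.674) / 0.6475 = 2.728 / 0.6475 = 4.213.
n = 4.213² + 3 = 17.75 + 3 = 20.8.
Round up.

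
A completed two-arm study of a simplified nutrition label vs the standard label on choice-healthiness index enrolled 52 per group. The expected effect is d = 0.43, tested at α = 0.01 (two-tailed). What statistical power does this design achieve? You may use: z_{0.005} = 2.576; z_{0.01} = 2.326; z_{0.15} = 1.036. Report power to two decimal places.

For two equal groups, power = Φ(d·√(n/2) − z_{α/2}).
d·√(n/2) = 0.43 × √(52/2) = 0.43 × 5.099 = 2.193.
z_β = 2.193 − 2.576 = -0.383.
Power = Φ(-0.383) = 0.351.

power ≈ 0.35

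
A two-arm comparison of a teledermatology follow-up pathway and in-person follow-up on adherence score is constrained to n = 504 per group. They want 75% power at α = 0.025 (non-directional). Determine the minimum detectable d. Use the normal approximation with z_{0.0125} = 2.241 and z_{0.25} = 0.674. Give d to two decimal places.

For two independent groups of n = 504 each: d_min = (z_{α/2} + z_β)·√(2/n).
z-sum = 2.241 + 0.674 = 2.915.
d_min = 2.915 × √(2/504) = 2.915 × 0.0630 = 0.184.

d_min ≈ 0.18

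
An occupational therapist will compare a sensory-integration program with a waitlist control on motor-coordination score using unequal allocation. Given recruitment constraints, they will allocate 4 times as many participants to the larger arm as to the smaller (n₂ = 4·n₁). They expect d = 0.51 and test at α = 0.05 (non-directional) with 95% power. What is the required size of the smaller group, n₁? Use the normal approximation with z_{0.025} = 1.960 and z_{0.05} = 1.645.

n₁ = 63

With allocation ratio k = n₂/n₁ = 4, Var(x̄₁−x̄₂) = σ²(1/n₁ + 1/(k·n₁)) = σ²·(k+1)/(k·n₁).
So n₁ = (1 + 1/k)·((z_{α/2} + z_β)/d)² = 1.250 × (3.605/0.51)².
n₁ = 1.250 × 49.97 = 62.5.
Round up: n₁ = 63, giving n₂ = 4 × 63 = 252.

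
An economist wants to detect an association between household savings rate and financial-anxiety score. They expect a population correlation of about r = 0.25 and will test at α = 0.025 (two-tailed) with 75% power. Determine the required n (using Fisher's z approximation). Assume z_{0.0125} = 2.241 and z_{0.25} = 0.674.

n = 134

Fisher's z: C = ½·ln((1+r)/(1−r)) = ½·ln(1.6667) = 0.2554.
n = ((z_{α/2} + z_β)/C)² + 3.
(2.241 + 0.674) / 0.2554 = 2.915 / 0.2554 = 11.413.
n = 11.413² + 3 = 130.27 + 3 = 133.3.
Round up.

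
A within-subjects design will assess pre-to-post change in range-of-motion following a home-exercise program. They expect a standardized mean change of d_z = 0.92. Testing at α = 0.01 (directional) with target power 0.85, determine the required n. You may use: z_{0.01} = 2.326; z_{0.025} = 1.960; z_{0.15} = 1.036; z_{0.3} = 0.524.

For a paired (one-sample on differences) test: n = ((z_{α} + z_β) / d)².
z_{α} + z_β = 2.326 + 1.036 = 3.362.
n = (3.362 / 0.92)² = 3.654² = 13.35.
Round up.

n = 14 pairs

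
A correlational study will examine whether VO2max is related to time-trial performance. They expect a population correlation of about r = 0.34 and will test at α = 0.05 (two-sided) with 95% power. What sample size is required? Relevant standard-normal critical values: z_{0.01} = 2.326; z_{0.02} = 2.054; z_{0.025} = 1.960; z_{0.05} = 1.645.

Fisher's z: C = ½·ln((1+r)/(1−r)) = ½·ln(2.0303) = 0.3541.
n = ((z_{α/2} + z_β)/C)² + 3.
(1.960 + 1.645) / 0.3541 = 3.605 / 0.3541 = 10.181.
n = 10.181² + 3 = 103.65 + 3 = 106.6.
Round up.

n = 107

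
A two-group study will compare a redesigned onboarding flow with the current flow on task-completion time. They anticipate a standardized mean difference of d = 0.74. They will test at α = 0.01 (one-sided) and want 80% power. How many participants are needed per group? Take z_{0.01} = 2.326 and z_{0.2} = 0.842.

n = 37 per group

For two independent groups with equal n: n = 2·((z_{α} + z_β) / d)².
z_{α} + z_β = 2.326 + 0.842 = 3.168.
n = 2 × (3.168 / 0.74)² = 2 × 4.281² = 2 × 18.33 = 36.7.
Round up to the next whole participant.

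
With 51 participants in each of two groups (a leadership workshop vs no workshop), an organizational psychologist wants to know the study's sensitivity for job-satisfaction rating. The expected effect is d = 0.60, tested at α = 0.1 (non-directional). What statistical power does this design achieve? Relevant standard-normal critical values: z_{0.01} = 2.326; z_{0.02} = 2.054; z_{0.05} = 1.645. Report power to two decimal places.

power ≈ 0.92

For two equal groups, power = Φ(d·√(n/2) − z_{α/2}).
d·√(n/2) = 0.60 × √(51/2) = 0.60 × 5.050 = 3.030.
z_β = 3.030 − 1.645 = 1.385.
Power = Φ(1.385) = 0.917.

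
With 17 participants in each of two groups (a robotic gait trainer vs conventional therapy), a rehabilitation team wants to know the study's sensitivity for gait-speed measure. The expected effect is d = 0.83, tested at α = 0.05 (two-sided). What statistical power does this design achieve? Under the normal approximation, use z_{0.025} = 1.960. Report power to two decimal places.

For two equal groups, power = Φ(d·√(n/2) − z_{α/2}).
d·√(n/2) = 0.83 × √(17/2) = 0.83 × 2.915 = 2.420.
z_β = 2.420 − 1.960 = 0.460.
Power = Φ(0.460) = 0.677.

power ≈ 0.68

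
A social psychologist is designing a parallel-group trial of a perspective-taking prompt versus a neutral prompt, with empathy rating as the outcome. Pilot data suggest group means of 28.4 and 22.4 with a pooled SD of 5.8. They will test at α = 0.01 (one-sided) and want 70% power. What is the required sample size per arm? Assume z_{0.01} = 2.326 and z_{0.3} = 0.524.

n = 16 per group

Cohen's d = |M₁ − M₂| / SD_pooled = |28.4 − 22.4| / 5.8 = 6.0 / 5.8 = 1.034.
For two independent groups with equal n: n = 2·((z_{α} + z_β) / d)².
z_{α} + z_β = 2.326 + 0.524 = 2.850.
n = 2 × (2.850 / 1.034)² = 2 × 2.756² = 2 × 7.60 = 15.2.
Round up to the next whole participant.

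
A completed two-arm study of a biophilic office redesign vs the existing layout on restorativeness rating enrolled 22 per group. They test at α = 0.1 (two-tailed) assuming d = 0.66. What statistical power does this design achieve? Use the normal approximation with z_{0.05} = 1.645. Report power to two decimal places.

For two equal groups, power = Φ(d·√(n/2) − z_{α/2}).
d·√(n/2) = 0.66 × √(22/2) = 0.66 × 3.317 = 2.189.
z_β = 2.189 − 1.645 = 0.544.
Power = Φ(0.544) = 0.707.

power ≈ 0.71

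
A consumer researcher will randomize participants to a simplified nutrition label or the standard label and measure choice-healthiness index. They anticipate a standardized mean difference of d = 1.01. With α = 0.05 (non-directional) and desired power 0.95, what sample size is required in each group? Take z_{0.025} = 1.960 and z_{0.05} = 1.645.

n = 26 per group

For two independent groups with equal n: n = 2·((z_{α/2} + z_β) / d)².
z_{α/2} + z_β = 1.960 + 1.645 = 3.605.
n = 2 × (3.605 / 1.01)² = 2 × 3.569² = 2 × 12.74 = 25.5.
Round up to the next whole participant.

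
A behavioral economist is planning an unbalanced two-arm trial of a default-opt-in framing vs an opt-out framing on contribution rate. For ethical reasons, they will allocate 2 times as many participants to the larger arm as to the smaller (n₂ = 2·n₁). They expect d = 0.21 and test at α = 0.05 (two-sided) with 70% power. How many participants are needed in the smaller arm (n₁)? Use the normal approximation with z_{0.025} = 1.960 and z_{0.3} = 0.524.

n₁ = 210

With allocation ratio k = n₂/n₁ = 2, Var(x̄₁−x̄₂) = σ²(1/n₁ + 1/(k·n₁)) = σ²·(k+1)/(k·n₁).
So n₁ = (1 + 1/k)·((z_{α/2} + z_β)/d)² = 1.500 × (2.484/0.21)².
n₁ = 1.500 × 139.92 = 209.9.
Round up: n₁ = 210, giving n₂ = 2 × 210 = 420.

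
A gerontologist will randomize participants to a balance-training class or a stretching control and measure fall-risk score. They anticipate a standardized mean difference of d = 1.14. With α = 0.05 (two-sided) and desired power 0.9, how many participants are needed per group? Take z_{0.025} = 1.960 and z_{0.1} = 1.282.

n = 17 per group

For two independent groups with equal n: n = 2·((z_{α/2} + z_β) / d)².
z_{α/2} + z_β = 1.960 + 1.282 = 3.242.
n = 2 × (3.242 / 1.14)² = 2 × 2.844² = 2 × 8.09 = 16.2.
Round up to the next whole participant.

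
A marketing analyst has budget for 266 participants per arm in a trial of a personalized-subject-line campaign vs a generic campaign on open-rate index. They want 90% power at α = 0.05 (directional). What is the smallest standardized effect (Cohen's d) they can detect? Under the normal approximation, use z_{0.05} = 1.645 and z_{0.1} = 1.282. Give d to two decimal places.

For two independent groups of n = 266 each: d_min = (z_{α} + z_β)·√(2/n).
z-sum = 1.645 + 1.282 = 2.927.
d_min = 2.927 × √(2/266) = 2.927 × 0.0867 = 0.254.

d_min ≈ 0.25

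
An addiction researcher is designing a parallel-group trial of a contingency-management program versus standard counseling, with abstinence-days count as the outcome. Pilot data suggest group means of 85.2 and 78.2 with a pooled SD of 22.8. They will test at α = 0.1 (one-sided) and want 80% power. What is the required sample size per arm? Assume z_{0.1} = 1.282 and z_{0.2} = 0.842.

n = 96 per group

Cohen's d = |M₁ − M₂| / SD_pooled = |85.2 − 78.2| / 22.8 = 7.0 / 22.8 = 0.307.
For two independent groups with equal n: n = 2·((z_{α} + z_β) / d)².
z_{α} + z_β = 1.282 + 0.842 = 2.124.
n = 2 × (2.124 / 0.307)² = 2 × 6.919² = 2 × 47.87 = 95.7.
Round up to the next whole participant.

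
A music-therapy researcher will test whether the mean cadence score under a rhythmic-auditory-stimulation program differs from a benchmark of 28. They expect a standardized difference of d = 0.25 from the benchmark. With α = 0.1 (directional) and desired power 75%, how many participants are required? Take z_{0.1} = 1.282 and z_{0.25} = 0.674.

For a one-sample test: n = ((z_{α} + z_β) / d)².
z_{α} + z_β = 1.282 + 0.674 = 1.956.
n = (1.956 / 0.25)² = 7.824² = 61.21.
Round up.

n = 62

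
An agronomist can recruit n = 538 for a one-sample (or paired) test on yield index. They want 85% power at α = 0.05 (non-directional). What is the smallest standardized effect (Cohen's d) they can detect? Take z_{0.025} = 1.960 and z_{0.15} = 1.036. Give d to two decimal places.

d_min ≈ 0.13

For a single sample (or paired design) of n = 538: d_min = (z_{α/2} + z_β)/√n.
z-sum = 1.960 + 1.036 = 2.996.
d_min = 2.996 / √538 = 2.996 / 23.195 = 0.129.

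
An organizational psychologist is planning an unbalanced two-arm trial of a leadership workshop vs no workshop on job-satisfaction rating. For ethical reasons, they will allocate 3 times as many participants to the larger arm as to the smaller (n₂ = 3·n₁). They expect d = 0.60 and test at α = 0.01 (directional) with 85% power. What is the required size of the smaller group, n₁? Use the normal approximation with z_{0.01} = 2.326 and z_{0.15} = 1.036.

n₁ = 42

With allocation ratio k = n₂/n₁ = 3, Var(x̄₁−x̄₂) = σ²(1/n₁ + 1/(k·n₁)) = σ²·(k+1)/(k·n₁).
So n₁ = (1 + 1/k)·((z_{α} + z_β)/d)² = 1.333 × (3.362/0.60)².
n₁ = 1.333 × 31.40 = 41.9.
Round up: n₁ = 42, giving n₂ = 3 × 42 = 126.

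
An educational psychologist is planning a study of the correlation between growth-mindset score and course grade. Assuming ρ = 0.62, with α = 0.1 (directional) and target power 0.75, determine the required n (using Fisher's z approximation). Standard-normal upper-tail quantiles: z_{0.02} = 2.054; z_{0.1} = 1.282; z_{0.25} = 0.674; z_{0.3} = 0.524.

n = 11

Fisher's z: C = ½·ln((1+r)/(1−r)) = ½·ln(4.2632) = 0.7250.
n = ((z_{α} + z_β)/C)² + 3.
(1.282 + 0.674) / 0.7250 = 1.956 / 0.7250 = 2.698.
n = 2.698² + 3 = 7.28 + 3 = 10.3.
Round up.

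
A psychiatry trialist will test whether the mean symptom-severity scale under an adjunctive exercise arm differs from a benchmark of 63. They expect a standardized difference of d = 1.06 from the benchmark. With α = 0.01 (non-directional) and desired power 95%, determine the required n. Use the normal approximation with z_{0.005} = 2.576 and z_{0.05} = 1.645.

n = 16

For a one-sample test: n = ((z_{α/2} + z_β) / d)².
z_{α/2} + z_β = 2.576 + 1.645 = 4.221.
n = (4.221 / 1.06)² = 3.982² = 15.86.
Round up.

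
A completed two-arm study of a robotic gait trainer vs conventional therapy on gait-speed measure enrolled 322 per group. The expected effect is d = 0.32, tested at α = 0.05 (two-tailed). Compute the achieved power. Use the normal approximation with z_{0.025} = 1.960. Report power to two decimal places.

For two equal groups, power = Φ(d·√(n/2) − z_{α/2}).
d·√(n/2) = 0.32 × √(322/2) = 0.32 × 12.689 = 4.060.
z_β = 4.060 − 1.960 = 2.100.
Power = Φ(2.100) = 0.982.

power ≈ 0.98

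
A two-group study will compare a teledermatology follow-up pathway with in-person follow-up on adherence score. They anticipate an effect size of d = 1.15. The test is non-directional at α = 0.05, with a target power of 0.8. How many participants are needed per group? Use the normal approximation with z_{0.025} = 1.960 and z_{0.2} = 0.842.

For two independent groups with equal n: n = 2·((z_{α/2} + z_β) / d)².
z_{α/2} + z_β = 1.960 + 0.842 = 2.802.
n = 2 × (2.802 / 1.15)² = 2 × 2.437² = 2 × 5.94 = 11.9.
Round up to the next whole participant.

n = 12 per group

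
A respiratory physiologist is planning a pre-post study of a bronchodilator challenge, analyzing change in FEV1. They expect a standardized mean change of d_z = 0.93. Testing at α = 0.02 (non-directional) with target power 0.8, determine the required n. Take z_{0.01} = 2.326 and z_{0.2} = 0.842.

For a paired (one-sample on differences) test: n = ((z_{α/2} + z_β) / d)².
z_{α/2} + z_β = 2.326 + 0.842 = 3.168.
n = (3.168 / 0.93)² = 3.406² = 11.60.
Round up.

n = 12 pairs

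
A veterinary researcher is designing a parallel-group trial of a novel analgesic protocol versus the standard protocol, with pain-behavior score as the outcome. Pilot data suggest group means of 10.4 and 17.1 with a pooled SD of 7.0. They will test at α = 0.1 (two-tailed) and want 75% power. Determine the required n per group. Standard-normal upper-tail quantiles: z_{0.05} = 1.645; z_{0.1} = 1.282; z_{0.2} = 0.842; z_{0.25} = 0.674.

n = 12 per group

Cohen's d = |M₁ − M₂| / SD_pooled = |10.4 − 17.1| / 7.0 = 6.7 / 7.0 = 0.957.
For two independent groups with equal n: n = 2·((z_{α/2} + z_β) / d)².
z_{α/2} + z_β = 1.645 + 0.674 = 2.319.
n = 2 × (2.319 / 0.957)² = 2 × 2.423² = 2 × 5.87 = 11.7.
Round up to the next whole participant.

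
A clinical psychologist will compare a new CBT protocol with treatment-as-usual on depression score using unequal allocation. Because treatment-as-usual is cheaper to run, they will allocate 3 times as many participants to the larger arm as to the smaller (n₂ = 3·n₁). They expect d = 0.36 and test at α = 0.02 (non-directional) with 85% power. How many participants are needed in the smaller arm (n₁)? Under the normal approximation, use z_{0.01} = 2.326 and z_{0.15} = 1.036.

With allocation ratio k = n₂/n₁ = 3, Var(x̄₁−x̄₂) = σ²(1/n₁ + 1/(k·n₁)) = σ²·(k+1)/(k·n₁).
So n₁ = (1 + 1/k)·((z_{α/2} + z_β)/d)² = 1.333 × (3.362/0.36)².
n₁ = 1.333 × 87.21 = 116.3.
Round up: n₁ = 117, giving n₂ = 3 × 117 = 351.

n₁ = 117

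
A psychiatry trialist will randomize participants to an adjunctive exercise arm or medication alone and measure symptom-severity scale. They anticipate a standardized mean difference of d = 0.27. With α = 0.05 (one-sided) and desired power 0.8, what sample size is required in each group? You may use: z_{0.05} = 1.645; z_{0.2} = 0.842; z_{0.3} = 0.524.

For two independent groups with equal n: n = 2·((z_{α} + z_β) / d)².
z_{α} + z_β = 1.645 + 0.842 = 2.487.
n = 2 × (2.487 / 0.27)² = 2 × 9.211² = 2 × 84.84 = 169.7.
Round up to the next whole participant.

n = 170 per group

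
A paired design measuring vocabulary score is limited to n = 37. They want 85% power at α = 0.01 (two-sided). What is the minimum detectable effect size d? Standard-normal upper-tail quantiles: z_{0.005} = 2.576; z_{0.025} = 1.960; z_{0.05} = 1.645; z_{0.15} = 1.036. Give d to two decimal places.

For a single sample (or paired design) of n = 37: d_min = (z_{α/2} + z_β)/√n.
z-sum = 2.576 + 1.036 = 3.612.
d_min = 3.612 / √37 = 3.612 / 6.083 = 0.594.

d_min ≈ 0.59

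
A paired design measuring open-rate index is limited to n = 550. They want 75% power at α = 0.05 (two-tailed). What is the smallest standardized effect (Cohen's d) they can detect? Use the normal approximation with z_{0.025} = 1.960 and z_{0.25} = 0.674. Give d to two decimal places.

For a single sample (or paired design) of n = 550: d_min = (z_{α/2} + z_β)/√n.
z-sum = 1.960 + 0.674 = 2.634.
d_min = 2.634 / √550 = 2.634 / 23.452 = 0.112.

d_min ≈ 0.11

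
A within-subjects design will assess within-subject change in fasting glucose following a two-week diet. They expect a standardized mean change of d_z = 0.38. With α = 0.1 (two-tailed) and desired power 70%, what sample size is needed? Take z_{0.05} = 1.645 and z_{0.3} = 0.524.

n = 33 pairs

For a paired (one-sample on differences) test: n = ((z_{α/2} + z_β) / d)².
z_{α/2} + z_β = 1.645 + 0.524 = 2.169.
n = (2.169 / 0.38)² = 5.708² = 32.58.
Round up.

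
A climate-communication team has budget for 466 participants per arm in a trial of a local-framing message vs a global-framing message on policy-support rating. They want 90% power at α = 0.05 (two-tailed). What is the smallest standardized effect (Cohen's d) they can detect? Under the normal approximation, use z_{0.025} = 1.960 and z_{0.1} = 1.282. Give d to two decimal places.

For two independent groups of n = 466 each: d_min = (z_{α/2} + z_β)·√(2/n).
z-sum = 1.960 + 1.282 = 3.242.
d_min = 3.242 × √(2/466) = 3.242 × 0.0655 = 0.212.

d_min ≈ 0.21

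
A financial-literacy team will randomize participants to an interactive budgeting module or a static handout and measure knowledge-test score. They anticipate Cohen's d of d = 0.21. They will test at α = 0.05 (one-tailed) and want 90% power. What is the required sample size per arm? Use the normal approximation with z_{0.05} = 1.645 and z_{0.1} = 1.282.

For two independent groups with equal n: n = 2·((z_{α} + z_β) / d)².
z_{α} + z_β = 1.645 + 1.282 = 2.927.
n = 2 × (2.927 / 0.21)² = 2 × 13.938² = 2 × 194.27 = 388.5.
Round up to the next whole participant.

n = 389 per group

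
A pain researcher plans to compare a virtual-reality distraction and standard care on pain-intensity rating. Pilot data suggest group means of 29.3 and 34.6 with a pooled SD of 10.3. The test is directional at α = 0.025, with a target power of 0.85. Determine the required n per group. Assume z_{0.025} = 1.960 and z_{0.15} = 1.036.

Cohen's d = |M₁ − M₂| / SD_pooled = |29.3 − 34.6| / 10.3 = 5.3 / 10.3 = 0.515.
For two independent groups with equal n: n = 2·((z_{α} + z_β) / d)².
z_{α} + z_β = 1.960 + 1.036 = 2.996.
n = 2 × (2.996 / 0.515)² = 2 × 5.817² = 2 × 33.84 = 67.7.
Round up to the next whole participant.

n = 68 per group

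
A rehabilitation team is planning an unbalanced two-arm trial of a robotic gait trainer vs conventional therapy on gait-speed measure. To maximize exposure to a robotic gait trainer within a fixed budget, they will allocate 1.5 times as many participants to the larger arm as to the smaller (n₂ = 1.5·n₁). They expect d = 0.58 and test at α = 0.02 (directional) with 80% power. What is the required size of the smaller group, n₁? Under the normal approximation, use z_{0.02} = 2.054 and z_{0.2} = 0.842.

n₁ = 42

With allocation ratio k = n₂/n₁ = 1.5, Var(x̄₁−x̄₂) = σ²(1/n₁ + 1/(k·n₁)) = σ²·(k+1)/(k·n₁).
So n₁ = (1 + 1/k)·((z_{α} + z_β)/d)² = 1.667 × (2.896/0.58)².
n₁ = 1.667 × 24.93 = 41.6.
Round up: n₁ = 42, giving n₂ = 1.5 × 42 = 63.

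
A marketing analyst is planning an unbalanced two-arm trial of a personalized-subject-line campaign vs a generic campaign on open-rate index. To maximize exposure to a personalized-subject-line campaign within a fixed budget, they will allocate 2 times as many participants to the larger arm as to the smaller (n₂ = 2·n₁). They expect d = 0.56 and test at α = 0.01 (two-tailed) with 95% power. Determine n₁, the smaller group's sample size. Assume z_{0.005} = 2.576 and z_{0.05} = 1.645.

n₁ = 86

With allocation ratio k = n₂/n₁ = 2, Var(x̄₁−x̄₂) = σ²(1/n₁ + 1/(k·n₁)) = σ²·(k+1)/(k·n₁).
So n₁ = (1 + 1/k)·((z_{α/2} + z_β)/d)² = 1.500 × (4.221/0.56)².
n₁ = 1.500 × 56.81 = 85.2.
Round up: n₁ = 86, giving n₂ = 2 × 86 = 172.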